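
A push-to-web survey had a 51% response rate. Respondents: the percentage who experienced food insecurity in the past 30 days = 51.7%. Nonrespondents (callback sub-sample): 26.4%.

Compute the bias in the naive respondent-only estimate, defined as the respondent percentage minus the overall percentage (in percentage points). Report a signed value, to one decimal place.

Nonresponse fraction = 1 − 0.51 = 0.49.
Bias = (nonresponse fraction) × (respondent percentage − nonrespondent percentage)
     = 0.49 × (51.7 − 26.4) = 0.49 × 25.3 = 12.397.

+12.4 percentage points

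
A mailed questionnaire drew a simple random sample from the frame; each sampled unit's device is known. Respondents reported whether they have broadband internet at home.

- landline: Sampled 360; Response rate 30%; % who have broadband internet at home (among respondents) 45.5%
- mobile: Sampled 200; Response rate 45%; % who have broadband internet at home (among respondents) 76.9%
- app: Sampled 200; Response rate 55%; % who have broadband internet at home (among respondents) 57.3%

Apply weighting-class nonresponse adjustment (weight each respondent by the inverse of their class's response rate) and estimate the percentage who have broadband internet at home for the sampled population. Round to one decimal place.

56.9%

Each respondent's weight = sampled/responded in their class; summing within a class gives n_sampled, so:
  landline: 360 × 45.5 = 16,380
  mobile: 200 × 76.9 = 15380
  app: 200 × 57.3 = 11,460
Adjusted estimate = 43,220 / 760 = 56.8684 → 56.9%.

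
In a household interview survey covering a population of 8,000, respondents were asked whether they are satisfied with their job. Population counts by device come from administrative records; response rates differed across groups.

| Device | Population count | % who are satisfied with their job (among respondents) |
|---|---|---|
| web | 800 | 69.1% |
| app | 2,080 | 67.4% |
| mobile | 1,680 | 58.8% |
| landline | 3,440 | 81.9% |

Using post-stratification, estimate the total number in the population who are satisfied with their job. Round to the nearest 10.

Apply each group's respondent rate to its population count:
  web: 800 × 69.1% = 552.8
  app: 2,080 × 67.4% = 1401.92
  mobile: 1,680 × 58.8% = 987.84
  landline: 3,440 × 81.9% = 2817.36
Estimated total = 5759.92 → 5,760.

5,760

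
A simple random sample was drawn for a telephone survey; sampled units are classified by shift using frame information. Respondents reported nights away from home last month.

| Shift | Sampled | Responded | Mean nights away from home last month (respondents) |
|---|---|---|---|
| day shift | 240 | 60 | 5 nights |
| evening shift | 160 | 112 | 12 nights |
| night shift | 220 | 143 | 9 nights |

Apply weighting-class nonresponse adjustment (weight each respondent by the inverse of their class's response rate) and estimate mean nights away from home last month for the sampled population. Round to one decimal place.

Class response rates: day shift 60/240 = 25%, evening shift 112/160 = 70%, night shift 143/220 = 65%.
Weighting each respondent by the inverse class response rate inflates each class back to its sampled size, so the class weight is n_sampled:
  day shift: 240 × 5 = 1200
  evening shift: 160 × 12 = 1920
  night shift: 220 × 9 = 1980
Adjusted estimate = 5100 / 620 = 8.22581 → 8.2.

8.2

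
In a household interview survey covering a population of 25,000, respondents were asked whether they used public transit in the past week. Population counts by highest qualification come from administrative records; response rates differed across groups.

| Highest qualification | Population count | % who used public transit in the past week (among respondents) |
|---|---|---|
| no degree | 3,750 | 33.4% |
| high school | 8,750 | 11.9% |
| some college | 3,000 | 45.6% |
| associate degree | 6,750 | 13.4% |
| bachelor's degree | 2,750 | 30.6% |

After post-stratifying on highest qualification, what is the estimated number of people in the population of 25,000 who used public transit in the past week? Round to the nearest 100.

Each cell contributes its population count × the respondent rate:
  no degree: 3,750 × 33.4% = 1252.5
  high school: 8,750 × 11.9% = 1041.25
  some college: 3,000 × 45.6% = 1368
  associate degree: 6,750 × 13.4% = 904.5
  bachelor's degree: 2,750 × 30.6% = 841.5
Estimated total = 5407.75 → 5,400.

5,400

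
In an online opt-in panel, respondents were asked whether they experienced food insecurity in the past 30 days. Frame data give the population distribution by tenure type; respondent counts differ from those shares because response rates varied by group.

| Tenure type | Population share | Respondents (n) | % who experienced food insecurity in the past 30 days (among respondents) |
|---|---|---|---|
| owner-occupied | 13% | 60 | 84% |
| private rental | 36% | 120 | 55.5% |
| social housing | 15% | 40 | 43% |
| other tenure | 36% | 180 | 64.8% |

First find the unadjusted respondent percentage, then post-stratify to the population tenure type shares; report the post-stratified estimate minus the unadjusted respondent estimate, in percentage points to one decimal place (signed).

-2.0 percentage points

Unadjusted (pooled respondent) estimate weights by respondent counts:
  (60/400)×84 + (120/400)×55.5 + (40/400)×43 + (180/400)×64.8 = 62.71%
Post-stratified estimate weights by population shares:
  0.13×84 + 0.36×55.5 + 0.15×43 + 0.36×64.8 = 60.678%
Difference = 60.678 − 62.71 = -2.032 pp.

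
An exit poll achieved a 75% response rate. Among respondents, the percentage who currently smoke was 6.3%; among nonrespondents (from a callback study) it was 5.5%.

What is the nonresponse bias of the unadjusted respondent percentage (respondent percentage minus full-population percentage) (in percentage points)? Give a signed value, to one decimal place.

+0.2 percentage points

Nonresponse fraction = 1 − 0.75 = 0.25.
Bias = (nonresponse fraction) × (respondent percentage − nonrespondent percentage)
     = 0.25 × (6.3 − 5.5) = 0.25 × 0.8 = 0.2.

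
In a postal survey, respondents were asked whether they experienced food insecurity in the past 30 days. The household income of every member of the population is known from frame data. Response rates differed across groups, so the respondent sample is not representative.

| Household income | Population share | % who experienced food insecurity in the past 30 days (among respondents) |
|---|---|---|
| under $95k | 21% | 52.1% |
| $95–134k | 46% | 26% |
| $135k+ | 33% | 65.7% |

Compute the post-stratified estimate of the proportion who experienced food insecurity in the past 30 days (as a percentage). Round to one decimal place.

44.6%

Weight each group's respondent value by its population share:
  under $95k: 0.21 × 52.1 = 10.941
  $95–134k: 0.46 × 26 = 11.96
  $135k+: 0.33 × 65.7 = 21.681
Post-stratified estimate = 44.582 → 44.6%.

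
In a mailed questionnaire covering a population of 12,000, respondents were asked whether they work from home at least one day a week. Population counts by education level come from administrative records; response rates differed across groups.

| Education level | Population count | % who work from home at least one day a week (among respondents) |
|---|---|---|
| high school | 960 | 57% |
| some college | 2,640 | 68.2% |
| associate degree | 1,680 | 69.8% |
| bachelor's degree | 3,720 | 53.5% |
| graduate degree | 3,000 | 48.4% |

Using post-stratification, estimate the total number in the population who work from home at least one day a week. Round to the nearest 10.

6,960

Each cell contributes its population count × the respondent rate:
  high school: 960 × 57% = 547.2
  some college: 2,640 × 68.2% = 1800.48
  associate degree: 1,680 × 69.8% = 1172.64
  bachelor's degree: 3,720 × 53.5% = 1990.2
  graduate degree: 3,000 × 48.4% = 1452
Estimated total = 6962.52 → 6,960.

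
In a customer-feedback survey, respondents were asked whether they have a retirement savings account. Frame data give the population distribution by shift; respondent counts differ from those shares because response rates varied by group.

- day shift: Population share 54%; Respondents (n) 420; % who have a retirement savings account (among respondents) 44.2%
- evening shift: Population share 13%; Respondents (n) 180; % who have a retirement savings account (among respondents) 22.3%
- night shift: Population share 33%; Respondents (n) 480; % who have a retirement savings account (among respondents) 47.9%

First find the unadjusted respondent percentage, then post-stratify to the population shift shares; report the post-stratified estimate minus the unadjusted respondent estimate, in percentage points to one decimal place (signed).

Without adjustment, the pooled respondent share is:
  (420/1080)×44.2 + (180/1080)×22.3 + (480/1080)×47.9 = 42.1944%
Reweighting by population shift shares:
  0.54×44.2 + 0.13×22.3 + 0.33×47.9 = 42.574%
Difference = 42.574 − 42.1944 = 0.3796 pp.

+0.4 percentage points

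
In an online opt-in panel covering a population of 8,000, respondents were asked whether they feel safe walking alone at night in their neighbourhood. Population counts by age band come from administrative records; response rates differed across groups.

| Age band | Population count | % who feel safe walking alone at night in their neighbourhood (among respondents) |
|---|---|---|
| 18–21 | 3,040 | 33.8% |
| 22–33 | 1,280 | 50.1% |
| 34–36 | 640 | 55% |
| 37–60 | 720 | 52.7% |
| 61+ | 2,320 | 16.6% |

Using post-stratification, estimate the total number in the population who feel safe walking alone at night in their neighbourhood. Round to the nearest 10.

Each cell contributes its population count × the respondent rate:
  18–21: 3,040 × 33.8% = 1027.52
  22–33: 1,280 × 50.1% = 641.28
  34–36: 640 × 55% = 352
  37–60: 720 × 52.7% = 379.44
  61+: 2,320 × 16.6% = 385.12
Estimated total = 2785.36 → 2,790.

2,790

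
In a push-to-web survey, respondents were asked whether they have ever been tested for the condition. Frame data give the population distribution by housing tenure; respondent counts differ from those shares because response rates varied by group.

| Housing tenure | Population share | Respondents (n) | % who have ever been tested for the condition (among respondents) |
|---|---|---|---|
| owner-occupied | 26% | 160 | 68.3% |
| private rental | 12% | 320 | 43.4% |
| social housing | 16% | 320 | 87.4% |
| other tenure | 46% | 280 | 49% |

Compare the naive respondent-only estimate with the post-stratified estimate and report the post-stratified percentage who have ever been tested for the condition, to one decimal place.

59.5%

Naive respondent-only estimate (weights = respondent counts):
  (160/1080)×68.3 + (320/1080)×43.4 + (320/1080)×87.4 + (280/1080)×49 = 61.5778%
Reweighting by population housing tenure shares:
  0.26×68.3 + 0.12×43.4 + 0.16×87.4 + 0.46×49 = 59.49%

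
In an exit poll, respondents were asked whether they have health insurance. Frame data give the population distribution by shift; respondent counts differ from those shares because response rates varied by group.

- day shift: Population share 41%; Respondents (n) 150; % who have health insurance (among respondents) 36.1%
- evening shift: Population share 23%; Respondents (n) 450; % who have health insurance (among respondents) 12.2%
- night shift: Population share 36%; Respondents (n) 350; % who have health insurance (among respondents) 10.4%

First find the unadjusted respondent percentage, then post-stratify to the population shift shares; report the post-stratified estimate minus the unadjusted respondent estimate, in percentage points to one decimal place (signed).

+6.0 percentage points

Naive respondent-only estimate (weights = respondent counts):
  (150/950)×36.1 + (450/950)×12.2 + (350/950)×10.4 = 15.3105%
Post-stratified estimate weights by population shares:
  0.41×36.1 + 0.23×12.2 + 0.36×10.4 = 21.351%
Difference = 21.351 − 15.3105 = 6.0405 pp.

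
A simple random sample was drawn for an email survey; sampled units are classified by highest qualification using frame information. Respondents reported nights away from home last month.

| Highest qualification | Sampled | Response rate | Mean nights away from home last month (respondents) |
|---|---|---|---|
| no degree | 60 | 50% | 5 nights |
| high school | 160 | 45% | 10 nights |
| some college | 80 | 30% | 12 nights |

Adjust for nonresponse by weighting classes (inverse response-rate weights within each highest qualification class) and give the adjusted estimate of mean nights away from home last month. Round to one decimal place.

9.5

With weight = n_sampled/n_responded per class, the weighted class total is n_sampled:
  no degree: 60 × 5 = 300
  high school: 160 × 10 = 1600
  some college: 80 × 12 = 960
Adjusted estimate = 2860 / 300 = 9.53333 → 9.5.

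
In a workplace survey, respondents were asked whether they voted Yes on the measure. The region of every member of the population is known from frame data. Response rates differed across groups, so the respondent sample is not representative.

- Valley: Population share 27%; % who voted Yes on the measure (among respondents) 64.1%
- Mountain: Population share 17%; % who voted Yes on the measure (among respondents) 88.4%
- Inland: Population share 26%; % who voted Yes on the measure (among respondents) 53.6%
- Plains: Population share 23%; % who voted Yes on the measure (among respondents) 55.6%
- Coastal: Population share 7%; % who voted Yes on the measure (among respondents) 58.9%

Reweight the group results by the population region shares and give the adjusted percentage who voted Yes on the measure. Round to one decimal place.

63.2%

Weight each group's respondent value by its population share:
  Valley: 0.27 × 64.1 = 17.307
  Mountain: 0.17 × 88.4 = 15.028
  Inland: 0.26 × 53.6 = 13.936
  Plains: 0.23 × 55.6 = 12.788
  Coastal: 0.07 × 58.9 = 4.123
Post-stratified estimate = 63.182 → 63.2%.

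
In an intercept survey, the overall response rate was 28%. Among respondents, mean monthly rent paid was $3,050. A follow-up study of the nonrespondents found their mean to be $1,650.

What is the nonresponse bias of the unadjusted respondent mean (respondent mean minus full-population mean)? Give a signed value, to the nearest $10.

Nonresponse fraction = 1 − 0.28 = 0.72.
Bias = (nonresponse fraction) × (respondent mean − nonrespondent mean)
     = 0.72 × (3050 − 1650) = 0.72 × 1400 = 1008.

+$1,010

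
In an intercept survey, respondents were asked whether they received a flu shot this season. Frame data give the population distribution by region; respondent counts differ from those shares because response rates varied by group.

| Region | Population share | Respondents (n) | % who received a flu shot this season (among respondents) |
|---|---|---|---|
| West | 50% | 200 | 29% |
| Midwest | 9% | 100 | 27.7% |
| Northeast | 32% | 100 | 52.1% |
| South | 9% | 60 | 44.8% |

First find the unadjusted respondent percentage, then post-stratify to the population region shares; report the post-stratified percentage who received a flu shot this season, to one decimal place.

Naive respondent-only estimate (weights = respondent counts):
  (200/460)×29 + (100/460)×27.7 + (100/460)×52.1 + (60/460)×44.8 = 35.8%
Post-stratified estimate weights by population shares:
  0.5×29 + 0.09×27.7 + 0.32×52.1 + 0.09×44.8 = 37.697%

37.7%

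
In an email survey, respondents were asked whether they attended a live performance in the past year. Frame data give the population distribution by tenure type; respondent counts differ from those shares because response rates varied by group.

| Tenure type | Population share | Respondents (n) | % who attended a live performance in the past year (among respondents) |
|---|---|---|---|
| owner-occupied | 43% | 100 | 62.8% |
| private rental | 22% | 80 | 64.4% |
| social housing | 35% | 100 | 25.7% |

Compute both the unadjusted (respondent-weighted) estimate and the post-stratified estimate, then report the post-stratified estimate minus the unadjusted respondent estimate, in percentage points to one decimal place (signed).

+0.2 percentage points

Without adjustment, the pooled respondent share is:
  (100/280)×62.8 + (80/280)×64.4 + (100/280)×25.7 = 50.0071%
Post-stratifying to population shares instead:
  0.43×62.8 + 0.22×64.4 + 0.35×25.7 = 50.167%
Difference = 50.167 − 50.0071 = 0.1599 pp.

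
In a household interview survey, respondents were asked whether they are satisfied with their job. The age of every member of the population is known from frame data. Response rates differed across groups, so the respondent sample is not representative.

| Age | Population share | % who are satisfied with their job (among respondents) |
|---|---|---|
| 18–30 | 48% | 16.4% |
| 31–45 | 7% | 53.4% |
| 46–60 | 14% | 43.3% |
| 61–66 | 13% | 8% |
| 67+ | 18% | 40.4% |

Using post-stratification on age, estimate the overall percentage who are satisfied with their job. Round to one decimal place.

26.0%

Each cell contributes population-share × respondent value:
  18–30: 0.48 × 16.4 = 7.872
  31–45: 0.07 × 53.4 = 3.738
  46–60: 0.14 × 43.3 = 6.062
  61–66: 0.13 × 8 = 1.04
  67+: 0.18 × 40.4 = 7.272
Post-stratified estimate = 25.984 → 26.0%.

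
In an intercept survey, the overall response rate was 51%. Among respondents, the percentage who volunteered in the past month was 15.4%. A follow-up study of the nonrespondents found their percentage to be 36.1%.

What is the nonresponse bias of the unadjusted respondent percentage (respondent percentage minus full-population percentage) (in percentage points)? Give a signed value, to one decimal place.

-10.1 percentage points

Nonresponse fraction = 1 − 0.51 = 0.49.
Bias = (nonresponse fraction) × (respondent percentage − nonrespondent percentage)
     = 0.49 × (15.4 − 36.1) = 0.49 × -20.7 = -10.143.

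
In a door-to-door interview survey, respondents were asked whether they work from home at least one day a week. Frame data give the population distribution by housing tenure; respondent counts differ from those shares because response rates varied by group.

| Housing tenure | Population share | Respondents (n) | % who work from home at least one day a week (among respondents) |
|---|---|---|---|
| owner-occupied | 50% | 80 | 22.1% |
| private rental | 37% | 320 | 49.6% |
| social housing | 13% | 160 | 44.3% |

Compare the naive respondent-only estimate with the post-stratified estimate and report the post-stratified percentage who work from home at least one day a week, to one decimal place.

Without adjustment, the pooled respondent share is:
  (80/560)×22.1 + (320/560)×49.6 + (160/560)×44.3 = 44.1571%
Post-stratifying to population shares instead:
  0.5×22.1 + 0.37×49.6 + 0.13×44.3 = 35.161%

35.2%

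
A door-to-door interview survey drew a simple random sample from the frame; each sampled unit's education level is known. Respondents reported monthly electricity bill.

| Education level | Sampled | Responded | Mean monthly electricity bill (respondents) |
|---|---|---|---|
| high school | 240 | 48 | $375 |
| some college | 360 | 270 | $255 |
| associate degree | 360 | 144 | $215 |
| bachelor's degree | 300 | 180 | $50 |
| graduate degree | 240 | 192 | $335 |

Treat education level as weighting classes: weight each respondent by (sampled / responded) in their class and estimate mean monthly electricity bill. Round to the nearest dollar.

$236

Response rates by class: high school 48/240 = 20%, some college 270/360 = 75%, associate degree 144/360 = 40%, bachelor's degree 180/300 = 60%, graduate degree 192/240 = 80%.
With weight = n_sampled/n_responded per class, the weighted class total is n_sampled:
  high school: 240 × 375 = 90,000
  some college: 360 × 255 = 91,800
  associate degree: 360 × 215 = 77,400
  bachelor's degree: 300 × 50 = 15,000
  graduate degree: 240 × 335 = 80,400
Adjusted estimate = 354,600 / 1,500 = 236.4 → $236.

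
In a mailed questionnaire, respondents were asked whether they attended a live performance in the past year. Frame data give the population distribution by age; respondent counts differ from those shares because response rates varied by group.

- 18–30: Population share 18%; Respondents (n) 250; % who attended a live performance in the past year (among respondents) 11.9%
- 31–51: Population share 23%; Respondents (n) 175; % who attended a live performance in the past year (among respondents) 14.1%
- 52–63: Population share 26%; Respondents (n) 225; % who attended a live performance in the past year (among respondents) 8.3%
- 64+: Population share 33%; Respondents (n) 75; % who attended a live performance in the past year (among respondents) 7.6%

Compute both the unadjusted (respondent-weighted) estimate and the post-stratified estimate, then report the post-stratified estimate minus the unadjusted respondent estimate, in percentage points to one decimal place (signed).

Unadjusted (pooled respondent) estimate weights by respondent counts:
  (250/725)×11.9 + (175/725)×14.1 + (225/725)×8.3 + (75/725)×7.6 = 10.869%
Reweighting by population age shares:
  0.18×11.9 + 0.23×14.1 + 0.26×8.3 + 0.33×7.6 = 10.051%
Difference = 10.051 − 10.869 = -0.818 pp.

-0.8 percentage points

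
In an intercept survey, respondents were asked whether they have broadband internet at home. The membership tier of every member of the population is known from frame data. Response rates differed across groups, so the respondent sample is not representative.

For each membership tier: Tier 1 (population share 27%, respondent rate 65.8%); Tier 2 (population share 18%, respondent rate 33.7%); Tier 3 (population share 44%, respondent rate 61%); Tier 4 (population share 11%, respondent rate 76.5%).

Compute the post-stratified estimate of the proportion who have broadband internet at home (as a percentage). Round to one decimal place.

59.1%

Weight each group's respondent value by its population share:
  Tier 1: 0.27 × 65.8 = 17.766
  Tier 2: 0.18 × 33.7 = 6.066
  Tier 3: 0.44 × 61 = 26.84
  Tier 4: 0.11 × 76.5 = 8.415
Post-stratified estimate = 59.087 → 59.1%.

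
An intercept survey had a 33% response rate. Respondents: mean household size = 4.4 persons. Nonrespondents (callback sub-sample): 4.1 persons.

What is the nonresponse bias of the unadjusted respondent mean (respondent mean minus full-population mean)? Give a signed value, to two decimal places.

Nonresponse fraction = 1 − 0.33 = 0.67.
Bias = (nonresponse fraction) × (respondent mean − nonrespondent mean)
     = 0.67 × (4.4 − 4.1) = 0.67 × 0.3 = 0.201.

+0.20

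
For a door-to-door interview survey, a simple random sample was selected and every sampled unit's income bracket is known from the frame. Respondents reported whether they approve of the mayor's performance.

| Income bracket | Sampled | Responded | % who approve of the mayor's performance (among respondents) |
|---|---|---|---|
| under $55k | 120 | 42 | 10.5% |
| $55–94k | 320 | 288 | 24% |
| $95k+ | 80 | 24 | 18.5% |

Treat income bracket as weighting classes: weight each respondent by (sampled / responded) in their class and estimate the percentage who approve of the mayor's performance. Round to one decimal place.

20.0%

Response rates by class: under $55k 42/120 = 35%, $55–94k 288/320 = 90%, $95k+ 24/80 = 30%.
With weight = n_sampled/n_responded per class, the weighted class total is n_sampled:
  under $55k: 120 × 10.5 = 1260
  $55–94k: 320 × 24 = 7680
  $95k+: 80 × 18.5 = 1480
Adjusted estimate = 10,420 / 520 = 20.0385 → 20.0%.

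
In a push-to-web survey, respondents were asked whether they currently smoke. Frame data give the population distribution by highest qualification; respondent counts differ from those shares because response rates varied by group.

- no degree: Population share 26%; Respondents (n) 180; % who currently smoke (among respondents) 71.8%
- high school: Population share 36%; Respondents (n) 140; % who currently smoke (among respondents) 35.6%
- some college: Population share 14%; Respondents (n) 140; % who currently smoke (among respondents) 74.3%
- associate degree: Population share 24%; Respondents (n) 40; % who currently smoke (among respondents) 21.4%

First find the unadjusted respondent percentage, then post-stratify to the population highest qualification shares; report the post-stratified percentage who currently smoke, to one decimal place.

47.0%

Without adjustment, the pooled respondent share is:
  (180/500)×71.8 + (140/500)×35.6 + (140/500)×74.3 + (40/500)×21.4 = 58.332%
Post-stratified estimate weights by population shares:
  0.26×71.8 + 0.36×35.6 + 0.14×74.3 + 0.24×21.4 = 47.022%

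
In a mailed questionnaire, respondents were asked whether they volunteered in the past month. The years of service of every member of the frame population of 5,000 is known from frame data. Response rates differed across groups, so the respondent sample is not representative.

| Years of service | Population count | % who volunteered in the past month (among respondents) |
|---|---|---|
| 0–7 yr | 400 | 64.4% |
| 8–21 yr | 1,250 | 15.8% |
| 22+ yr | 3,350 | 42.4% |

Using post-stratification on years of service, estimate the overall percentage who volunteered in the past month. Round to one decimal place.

Reweight to the known years of service distribution:
  0–7 yr: (400/5,000) × 64.4 = 5.152
  8–21 yr: (1,250/5,000) × 15.8 = 3.95
  22+ yr: (3,350/5,000) × 42.4 = 28.408
Post-stratified estimate = 37.51 → 37.5%.

37.5%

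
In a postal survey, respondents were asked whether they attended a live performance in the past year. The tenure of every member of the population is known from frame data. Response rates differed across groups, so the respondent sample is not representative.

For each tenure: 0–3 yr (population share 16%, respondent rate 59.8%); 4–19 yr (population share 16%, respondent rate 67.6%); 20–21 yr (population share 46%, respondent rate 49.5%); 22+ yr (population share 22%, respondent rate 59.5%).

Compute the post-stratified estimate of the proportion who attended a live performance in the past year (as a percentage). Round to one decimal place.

Reweight to the known tenure distribution:
  0–3 yr: 0.16 × 59.8 = 9.568
  4–19 yr: 0.16 × 67.6 = 10.816
  20–21 yr: 0.46 × 49.5 = 22.77
  22+ yr: 0.22 × 59.5 = 13.09
Post-stratified estimate = 56.244 → 56.2%.

56.2%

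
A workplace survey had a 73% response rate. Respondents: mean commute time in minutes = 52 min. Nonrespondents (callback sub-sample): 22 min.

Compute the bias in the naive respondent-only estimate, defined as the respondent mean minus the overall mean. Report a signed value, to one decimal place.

+8.1

Nonresponse fraction = 1 − 0.73 = 0.27.
Bias = (nonresponse fraction) × (respondent mean − nonrespondent mean)
     = 0.27 × (52 − 22) = 0.27 × 30 = 8.1.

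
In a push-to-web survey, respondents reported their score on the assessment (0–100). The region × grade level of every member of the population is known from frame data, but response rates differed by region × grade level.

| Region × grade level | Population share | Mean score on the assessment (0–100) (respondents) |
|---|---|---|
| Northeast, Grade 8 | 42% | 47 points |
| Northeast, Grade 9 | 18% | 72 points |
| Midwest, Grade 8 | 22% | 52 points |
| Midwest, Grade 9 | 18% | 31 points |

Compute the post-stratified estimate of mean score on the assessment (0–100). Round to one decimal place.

49.7

Post-stratification weights by population share, not respondent share:
  Northeast, Grade 8: 0.42 × 47 = 19.74
  Northeast, Grade 9: 0.18 × 72 = 12.96
  Midwest, Grade 8: 0.22 × 52 = 11.44
  Midwest, Grade 9: 0.18 × 31 = 5.58
Post-stratified estimate = 49.72 → 49.7.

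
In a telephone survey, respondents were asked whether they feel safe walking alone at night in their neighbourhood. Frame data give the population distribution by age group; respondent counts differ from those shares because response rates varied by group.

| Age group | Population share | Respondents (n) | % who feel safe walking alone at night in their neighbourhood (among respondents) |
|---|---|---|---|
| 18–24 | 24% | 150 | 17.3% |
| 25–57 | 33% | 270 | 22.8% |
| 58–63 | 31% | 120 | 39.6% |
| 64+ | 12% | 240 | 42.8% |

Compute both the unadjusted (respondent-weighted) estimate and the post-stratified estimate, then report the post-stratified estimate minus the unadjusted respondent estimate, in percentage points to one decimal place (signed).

-1.4 percentage points

Unadjusted (pooled respondent) estimate weights by respondent counts:
  (150/780)×17.3 + (270/780)×22.8 + (120/780)×39.6 + (240/780)×42.8 = 30.4808%
Post-stratified estimate weights by population shares:
  0.24×17.3 + 0.33×22.8 + 0.31×39.6 + 0.12×42.8 = 29.088%
Difference = 29.088 − 30.4808 = -1.3928 pp.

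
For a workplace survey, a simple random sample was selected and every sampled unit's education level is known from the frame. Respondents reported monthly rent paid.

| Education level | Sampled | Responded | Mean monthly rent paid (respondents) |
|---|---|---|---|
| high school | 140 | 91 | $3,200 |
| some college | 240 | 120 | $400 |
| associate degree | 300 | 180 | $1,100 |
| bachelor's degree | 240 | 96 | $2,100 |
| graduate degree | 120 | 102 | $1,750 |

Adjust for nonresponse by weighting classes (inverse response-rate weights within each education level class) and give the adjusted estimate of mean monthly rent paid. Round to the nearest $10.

Class response rates: high school 91/140 = 65%, some college 120/240 = 50%, associate degree 180/300 = 60%, bachelor's degree 96/240 = 40%, graduate degree 102/120 = 85%.
Weighting each respondent by the inverse class response rate inflates each class back to its sampled size, so the class weight is n_sampled:
  high school: 140 × 3200 = 448,000
  some college: 240 × 400 = 96,000
  associate degree: 300 × 1100 = 330,000
  bachelor's degree: 240 × 2100 = 504,000
  graduate degree: 120 × 1750 = 210,000
Adjusted estimate = 1,588,000 / 1,040 = 1526.92 → $1,530.

$1,530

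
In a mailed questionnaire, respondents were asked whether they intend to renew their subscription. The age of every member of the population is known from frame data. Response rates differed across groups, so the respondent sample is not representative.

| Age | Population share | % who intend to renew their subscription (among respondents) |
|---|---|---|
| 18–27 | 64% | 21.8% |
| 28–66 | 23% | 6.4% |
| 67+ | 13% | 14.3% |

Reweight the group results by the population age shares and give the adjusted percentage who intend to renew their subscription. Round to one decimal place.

17.3%

Each cell contributes population-share × respondent value:
  18–27: 0.64 × 21.8 = 13.952
  28–66: 0.23 × 6.4 = 1.472
  67+: 0.13 × 14.3 = 1.859
Post-stratified estimate = 17.283 → 17.3%.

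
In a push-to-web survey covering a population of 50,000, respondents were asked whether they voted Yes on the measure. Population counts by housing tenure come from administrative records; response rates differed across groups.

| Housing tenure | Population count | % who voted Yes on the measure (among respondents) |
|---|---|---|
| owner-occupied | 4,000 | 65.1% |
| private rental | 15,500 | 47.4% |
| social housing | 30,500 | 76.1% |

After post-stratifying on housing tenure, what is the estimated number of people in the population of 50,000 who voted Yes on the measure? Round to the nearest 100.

Each cell contributes its population count × the respondent rate:
  owner-occupied: 4,000 × 65.1% = 2604
  private rental: 15,500 × 47.4% = 7347
  social housing: 30,500 × 76.1% = 23210.5
Estimated total = 33161.5 → 33,200.

33,200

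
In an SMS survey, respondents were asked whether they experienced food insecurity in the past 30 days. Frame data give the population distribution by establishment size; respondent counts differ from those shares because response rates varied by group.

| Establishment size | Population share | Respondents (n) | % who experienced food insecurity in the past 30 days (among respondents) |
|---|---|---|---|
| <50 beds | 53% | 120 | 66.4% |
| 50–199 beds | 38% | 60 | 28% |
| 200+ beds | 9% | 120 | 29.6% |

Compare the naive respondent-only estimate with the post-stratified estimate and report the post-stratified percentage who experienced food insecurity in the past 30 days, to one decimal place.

Unadjusted (pooled respondent) estimate weights by respondent counts:
  (120/300)×66.4 + (60/300)×28 + (120/300)×29.6 = 44%
Post-stratifying to population shares instead:
  0.53×66.4 + 0.38×28 + 0.09×29.6 = 48.496%

48.5%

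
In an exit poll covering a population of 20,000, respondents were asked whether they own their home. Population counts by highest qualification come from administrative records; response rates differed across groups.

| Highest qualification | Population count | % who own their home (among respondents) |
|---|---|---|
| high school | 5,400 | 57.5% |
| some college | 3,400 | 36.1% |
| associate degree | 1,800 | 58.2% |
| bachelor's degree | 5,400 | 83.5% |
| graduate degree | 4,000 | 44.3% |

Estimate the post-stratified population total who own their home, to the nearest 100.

11,700

Estimated count per cell = population count × respondent percentage:
  high school: 5,400 × 57.5% = 3105
  some college: 3,400 × 36.1% = 1227.4
  associate degree: 1,800 × 58.2% = 1047.6
  bachelor's degree: 5,400 × 83.5% = 4509
  graduate degree: 4,000 × 44.3% = 1772
Estimated total = 11,661 → 11,700.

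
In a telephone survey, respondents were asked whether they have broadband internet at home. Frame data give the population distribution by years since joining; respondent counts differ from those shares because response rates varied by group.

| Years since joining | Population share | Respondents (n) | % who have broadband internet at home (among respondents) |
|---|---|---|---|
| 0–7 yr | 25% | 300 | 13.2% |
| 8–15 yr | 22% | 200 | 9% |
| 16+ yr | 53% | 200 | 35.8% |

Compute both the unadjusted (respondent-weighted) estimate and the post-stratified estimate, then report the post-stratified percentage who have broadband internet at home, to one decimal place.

Without adjustment, the pooled respondent share is:
  (300/700)×13.2 + (200/700)×9 + (200/700)×35.8 = 18.4571%
Post-stratified estimate weights by population shares:
  0.25×13.2 + 0.22×9 + 0.53×35.8 = 24.254%

24.3%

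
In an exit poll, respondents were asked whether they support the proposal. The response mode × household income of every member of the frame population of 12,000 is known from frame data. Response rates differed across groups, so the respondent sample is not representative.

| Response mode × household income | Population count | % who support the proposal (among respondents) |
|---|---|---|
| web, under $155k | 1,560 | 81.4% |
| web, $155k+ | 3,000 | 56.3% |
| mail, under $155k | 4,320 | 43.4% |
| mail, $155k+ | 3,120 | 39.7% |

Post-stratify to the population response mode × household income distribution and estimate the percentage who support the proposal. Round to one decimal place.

50.6%

Each cell contributes population-share × respondent value:
  web, under $155k: (1,560/12,000) × 81.4 = 10.582
  web, $155k+: (3,000/12,000) × 56.3 = 14.075
  mail, under $155k: (4,320/12,000) × 43.4 = 15.624
  mail, $155k+: (3,120/12,000) × 39.7 = 10.322
Post-stratified estimate = 50.603 → 50.6%.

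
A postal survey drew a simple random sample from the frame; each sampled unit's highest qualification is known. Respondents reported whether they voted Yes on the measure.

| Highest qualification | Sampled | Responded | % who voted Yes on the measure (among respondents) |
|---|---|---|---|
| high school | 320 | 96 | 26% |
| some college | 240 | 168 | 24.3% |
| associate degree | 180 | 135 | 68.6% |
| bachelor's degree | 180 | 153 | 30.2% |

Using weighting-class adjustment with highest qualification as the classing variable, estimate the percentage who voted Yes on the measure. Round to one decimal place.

34.7%

Response rates by class: high school 96/320 = 30%, some college 168/240 = 70%, associate degree 135/180 = 75%, bachelor's degree 153/180 = 85%.
Weighting each respondent by the inverse class response rate inflates each class back to its sampled size, so the class weight is n_sampled:
  high school: 320 × 26 = 8320
  some college: 240 × 24.3 = 5832
  associate degree: 180 × 68.6 = 12348
  bachelor's degree: 180 × 30.2 = 5436
Adjusted estimate = 31,936 / 920 = 34.713 → 34.7%.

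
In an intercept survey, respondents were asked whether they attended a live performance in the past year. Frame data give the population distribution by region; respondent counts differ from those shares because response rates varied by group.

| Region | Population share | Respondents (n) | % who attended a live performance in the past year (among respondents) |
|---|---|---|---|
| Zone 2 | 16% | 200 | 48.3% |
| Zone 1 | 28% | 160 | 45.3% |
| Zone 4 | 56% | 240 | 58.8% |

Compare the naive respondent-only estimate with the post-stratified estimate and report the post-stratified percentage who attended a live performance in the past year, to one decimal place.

Unadjusted (pooled respondent) estimate weights by respondent counts:
  (200/600)×48.3 + (160/600)×45.3 + (240/600)×58.8 = 51.7%
Reweighting by population region shares:
  0.16×48.3 + 0.28×45.3 + 0.56×58.8 = 53.34%

53.3%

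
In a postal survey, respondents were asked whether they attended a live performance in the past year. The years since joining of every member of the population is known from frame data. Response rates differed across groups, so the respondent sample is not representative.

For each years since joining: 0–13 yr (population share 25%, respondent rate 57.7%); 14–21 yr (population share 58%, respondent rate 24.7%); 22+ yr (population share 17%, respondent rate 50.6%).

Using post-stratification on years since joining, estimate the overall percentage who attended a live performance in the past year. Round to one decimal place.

Weight each group's respondent value by its population share:
  0–13 yr: 0.25 × 57.7 = 14.425
  14–21 yr: 0.58 × 24.7 = 14.326
  22+ yr: 0.17 × 50.6 = 8.602
Post-stratified estimate = 37.353 → 37.4%.

37.4%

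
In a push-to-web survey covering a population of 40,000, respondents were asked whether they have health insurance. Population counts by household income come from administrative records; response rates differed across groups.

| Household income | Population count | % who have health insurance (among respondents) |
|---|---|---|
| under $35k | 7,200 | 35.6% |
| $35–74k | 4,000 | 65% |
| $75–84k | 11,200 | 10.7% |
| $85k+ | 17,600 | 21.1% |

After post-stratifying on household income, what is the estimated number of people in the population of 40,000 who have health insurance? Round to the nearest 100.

Each cell contributes its population count × the respondent rate:
  under $35k: 7,200 × 35.6% = 2563.2
  $35–74k: 4,000 × 65% = 2600
  $75–84k: 11,200 × 10.7% = 1198.4
  $85k+: 17,600 × 21.1% = 3713.6
Estimated total = 10075.2 → 10,100.

10,100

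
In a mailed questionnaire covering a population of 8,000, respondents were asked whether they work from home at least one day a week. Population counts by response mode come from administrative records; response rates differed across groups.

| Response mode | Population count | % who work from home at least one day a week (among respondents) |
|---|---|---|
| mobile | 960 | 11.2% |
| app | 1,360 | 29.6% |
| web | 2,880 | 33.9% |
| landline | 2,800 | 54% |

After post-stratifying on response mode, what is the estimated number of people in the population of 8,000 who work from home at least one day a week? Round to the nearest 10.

3,000

Apply each group's respondent rate to its population count:
  mobile: 960 × 11.2% = 107.52
  app: 1,360 × 29.6% = 402.56
  web: 2,880 × 33.9% = 976.32
  landline: 2,800 × 54% = 1512
Estimated total = 2998.4 → 3,000.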